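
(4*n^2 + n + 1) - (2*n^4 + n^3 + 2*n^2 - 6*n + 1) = -2*n^4 - n^3 + 2*n^2 + 7*n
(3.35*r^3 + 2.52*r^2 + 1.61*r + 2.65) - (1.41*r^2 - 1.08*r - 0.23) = 3.35*r^3 + 1.11*r^2 + 2.69*r + 2.88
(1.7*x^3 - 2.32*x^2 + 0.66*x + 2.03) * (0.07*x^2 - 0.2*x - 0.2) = 0.119*x^5 - 0.5024*x^4 + 0.1702*x^3 + 0.4741*x^2 - 0.538*x - 0.406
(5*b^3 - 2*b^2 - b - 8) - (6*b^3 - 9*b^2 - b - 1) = -b^3 + 7*b^2 - 7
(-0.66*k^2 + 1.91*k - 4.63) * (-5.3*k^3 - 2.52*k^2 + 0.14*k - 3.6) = 3.498*k^5 - 8.4598*k^4 + 19.6334*k^3 + 14.311*k^2 - 7.5242*k + 16.668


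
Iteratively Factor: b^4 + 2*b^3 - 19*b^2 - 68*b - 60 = (b + 2)*(b^3 - 19*b - 30) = (b + 2)*(b + 3)*(b^2 - 3*b - 10) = (b - 5)*(b + 2)*(b + 3)*(b + 2)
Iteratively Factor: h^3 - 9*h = (h + 3)*(h^2 - 3*h) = (h - 3)*(h + 3)*(h)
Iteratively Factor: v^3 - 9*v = (v)*(v^2 - 9) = v*(v + 3)*(v - 3)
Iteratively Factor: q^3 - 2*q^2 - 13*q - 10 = (q + 1)*(q^2 - 3*q - 10) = (q + 1)*(q + 2)*(q - 5)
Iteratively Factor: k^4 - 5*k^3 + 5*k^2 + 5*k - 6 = (k - 2)*(k^3 - 3*k^2 - k + 3) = (k - 2)*(k - 1)*(k^2 - 2*k - 3) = (k - 2)*(k - 1)*(k + 1)*(k - 3)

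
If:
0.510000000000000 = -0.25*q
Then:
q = -2.04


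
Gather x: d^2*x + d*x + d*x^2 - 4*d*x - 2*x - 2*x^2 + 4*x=x^2*(d - 2) + x*(d^2 - 3*d + 2)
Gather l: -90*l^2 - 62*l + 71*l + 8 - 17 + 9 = -90*l^2 + 9*l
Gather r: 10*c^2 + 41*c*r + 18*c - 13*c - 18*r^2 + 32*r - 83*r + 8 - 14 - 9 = 10*c^2 + 5*c - 18*r^2 + r*(41*c - 51) - 15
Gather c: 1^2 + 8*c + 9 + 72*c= 80*c + 10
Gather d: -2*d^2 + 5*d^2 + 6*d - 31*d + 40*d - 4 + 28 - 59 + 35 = 3*d^2 + 15*d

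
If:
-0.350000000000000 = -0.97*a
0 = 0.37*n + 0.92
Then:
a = 0.36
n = -2.49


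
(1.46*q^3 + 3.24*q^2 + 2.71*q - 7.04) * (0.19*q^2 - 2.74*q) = 0.2774*q^5 - 3.3848*q^4 - 8.3627*q^3 - 8.763*q^2 + 19.2896*q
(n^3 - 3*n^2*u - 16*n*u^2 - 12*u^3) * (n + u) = n^4 - 2*n^3*u - 19*n^2*u^2 - 28*n*u^3 - 12*u^4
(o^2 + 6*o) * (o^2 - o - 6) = o^4 + 5*o^3 - 12*o^2 - 36*o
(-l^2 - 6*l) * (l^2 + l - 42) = -l^4 - 7*l^3 + 36*l^2 + 252*l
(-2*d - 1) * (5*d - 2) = -10*d^2 - d + 2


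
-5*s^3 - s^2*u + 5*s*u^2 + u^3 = (-s + u)*(s + u)*(5*s + u)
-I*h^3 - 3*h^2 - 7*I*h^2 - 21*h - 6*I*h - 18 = (h + 6)*(h - 3*I)*(-I*h - I)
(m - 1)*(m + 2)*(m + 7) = m^3 + 8*m^2 + 5*m - 14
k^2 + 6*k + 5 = (k + 1)*(k + 5)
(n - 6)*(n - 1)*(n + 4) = n^3 - 3*n^2 - 22*n + 24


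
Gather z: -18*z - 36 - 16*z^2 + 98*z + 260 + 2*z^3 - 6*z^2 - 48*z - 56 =2*z^3 - 22*z^2 + 32*z + 168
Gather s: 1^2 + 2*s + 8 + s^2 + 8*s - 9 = s^2 + 10*s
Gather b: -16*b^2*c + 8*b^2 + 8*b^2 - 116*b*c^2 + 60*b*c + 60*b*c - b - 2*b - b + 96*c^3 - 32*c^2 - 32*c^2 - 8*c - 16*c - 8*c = b^2*(16 - 16*c) + b*(-116*c^2 + 120*c - 4) + 96*c^3 - 64*c^2 - 32*c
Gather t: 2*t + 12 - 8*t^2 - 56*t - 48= -8*t^2 - 54*t - 36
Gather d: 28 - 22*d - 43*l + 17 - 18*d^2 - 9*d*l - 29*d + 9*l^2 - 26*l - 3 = -18*d^2 + d*(-9*l - 51) + 9*l^2 - 69*l + 42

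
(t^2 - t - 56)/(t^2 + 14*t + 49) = (t - 8)/(t + 7)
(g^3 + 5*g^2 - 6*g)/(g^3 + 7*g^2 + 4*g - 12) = g/(g + 2)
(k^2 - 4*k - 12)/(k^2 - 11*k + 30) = (k + 2)/(k - 5)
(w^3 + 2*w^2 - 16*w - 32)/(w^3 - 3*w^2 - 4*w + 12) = (w^2 - 16)/(w^2 - 5*w + 6)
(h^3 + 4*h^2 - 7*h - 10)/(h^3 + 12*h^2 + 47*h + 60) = (h^2 - h - 2)/(h^2 + 7*h + 12)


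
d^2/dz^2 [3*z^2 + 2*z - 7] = 6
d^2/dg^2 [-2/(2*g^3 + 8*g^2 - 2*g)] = 2*(g*(3*g + 4)*(g^2 + 4*g - 1) - (3*g^2 + 8*g - 1)^2)/(g^3*(g^2 + 4*g - 1)^3)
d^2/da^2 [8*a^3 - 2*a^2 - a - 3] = 48*a - 4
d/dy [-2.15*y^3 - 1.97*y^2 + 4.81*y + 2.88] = -6.45*y^2 - 3.94*y + 4.81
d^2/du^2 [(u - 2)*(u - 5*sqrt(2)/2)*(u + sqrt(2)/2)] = 6*u - 4*sqrt(2) - 4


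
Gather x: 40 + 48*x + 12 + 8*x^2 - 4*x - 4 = 8*x^2 + 44*x + 48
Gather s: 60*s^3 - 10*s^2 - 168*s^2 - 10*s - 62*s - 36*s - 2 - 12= 60*s^3 - 178*s^2 - 108*s - 14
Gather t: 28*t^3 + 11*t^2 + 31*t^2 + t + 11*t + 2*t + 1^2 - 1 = 28*t^3 + 42*t^2 + 14*t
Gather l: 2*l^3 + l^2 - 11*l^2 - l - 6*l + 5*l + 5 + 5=2*l^3 - 10*l^2 - 2*l + 10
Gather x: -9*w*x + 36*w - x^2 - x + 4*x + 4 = 36*w - x^2 + x*(3 - 9*w) + 4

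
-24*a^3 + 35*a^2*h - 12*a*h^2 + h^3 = (-8*a + h)*(-3*a + h)*(-a + h)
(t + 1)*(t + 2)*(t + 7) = t^3 + 10*t^2 + 23*t + 14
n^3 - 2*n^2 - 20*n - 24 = (n - 6)*(n + 2)^2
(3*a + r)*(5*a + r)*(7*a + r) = 105*a^3 + 71*a^2*r + 15*a*r^2 + r^3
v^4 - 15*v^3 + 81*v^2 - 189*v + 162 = (v - 6)*(v - 3)^3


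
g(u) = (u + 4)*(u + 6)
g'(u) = 2*u + 10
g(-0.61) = 18.27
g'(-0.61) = 8.78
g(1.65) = 43.22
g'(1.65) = 13.30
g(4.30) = 85.49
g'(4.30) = 18.60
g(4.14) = 82.54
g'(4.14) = 18.28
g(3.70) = 74.69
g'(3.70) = 17.40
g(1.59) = 42.43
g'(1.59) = 13.18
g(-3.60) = 0.96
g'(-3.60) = 2.80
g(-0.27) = 21.37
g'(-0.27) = 9.46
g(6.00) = 120.00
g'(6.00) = 22.00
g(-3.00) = 3.00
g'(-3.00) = 4.00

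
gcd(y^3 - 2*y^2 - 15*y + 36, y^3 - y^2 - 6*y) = y - 3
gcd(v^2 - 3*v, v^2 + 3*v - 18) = v - 3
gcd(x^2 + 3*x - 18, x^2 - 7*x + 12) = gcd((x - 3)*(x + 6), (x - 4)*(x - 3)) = x - 3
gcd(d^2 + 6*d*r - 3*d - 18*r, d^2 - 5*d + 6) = d - 3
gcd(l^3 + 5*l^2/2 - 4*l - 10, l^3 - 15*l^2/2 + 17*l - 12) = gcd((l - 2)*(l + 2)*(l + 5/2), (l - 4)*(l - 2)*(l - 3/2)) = l - 2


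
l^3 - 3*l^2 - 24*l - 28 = (l - 7)*(l + 2)^2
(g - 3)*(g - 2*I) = g^2 - 3*g - 2*I*g + 6*I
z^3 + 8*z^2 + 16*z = z*(z + 4)^2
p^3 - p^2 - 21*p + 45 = (p - 3)^2*(p + 5)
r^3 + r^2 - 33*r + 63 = (r - 3)^2*(r + 7)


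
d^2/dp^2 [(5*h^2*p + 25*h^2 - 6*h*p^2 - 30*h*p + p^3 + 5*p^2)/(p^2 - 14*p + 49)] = 2*(5*h^2*p + 145*h^2 - 114*h*p - 714*h + 217*p + 245)/(p^4 - 28*p^3 + 294*p^2 - 1372*p + 2401)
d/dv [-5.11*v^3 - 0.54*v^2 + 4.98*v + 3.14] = -15.33*v^2 - 1.08*v + 4.98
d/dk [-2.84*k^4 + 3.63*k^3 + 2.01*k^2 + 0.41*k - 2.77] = -11.36*k^3 + 10.89*k^2 + 4.02*k + 0.41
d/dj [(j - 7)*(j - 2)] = 2*j - 9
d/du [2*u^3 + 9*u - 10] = 6*u^2 + 9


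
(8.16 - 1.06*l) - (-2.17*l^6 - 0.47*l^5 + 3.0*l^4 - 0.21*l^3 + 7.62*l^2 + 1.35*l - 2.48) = 2.17*l^6 + 0.47*l^5 - 3.0*l^4 + 0.21*l^3 - 7.62*l^2 - 2.41*l + 10.64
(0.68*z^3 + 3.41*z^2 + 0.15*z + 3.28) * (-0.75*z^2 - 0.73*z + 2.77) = -0.51*z^5 - 3.0539*z^4 - 0.7182*z^3 + 6.8762*z^2 - 1.9789*z + 9.0856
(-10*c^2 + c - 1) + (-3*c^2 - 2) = -13*c^2 + c - 3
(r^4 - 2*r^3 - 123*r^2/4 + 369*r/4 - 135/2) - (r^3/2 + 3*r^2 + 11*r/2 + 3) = r^4 - 5*r^3/2 - 135*r^2/4 + 347*r/4 - 141/2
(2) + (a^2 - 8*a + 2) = a^2 - 8*a + 4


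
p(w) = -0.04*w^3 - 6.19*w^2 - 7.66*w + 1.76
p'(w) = -0.12*w^2 - 12.38*w - 7.66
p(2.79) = -68.66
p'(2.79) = -43.13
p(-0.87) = 3.77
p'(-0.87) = 3.02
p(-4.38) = -80.08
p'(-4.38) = 44.26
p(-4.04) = -65.69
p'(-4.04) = 40.40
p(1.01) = -12.33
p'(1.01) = -20.29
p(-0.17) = 2.88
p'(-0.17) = -5.56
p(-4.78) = -98.69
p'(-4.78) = 48.77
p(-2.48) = -16.70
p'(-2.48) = 22.30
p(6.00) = -275.68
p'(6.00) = -86.26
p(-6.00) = -166.48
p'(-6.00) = 62.30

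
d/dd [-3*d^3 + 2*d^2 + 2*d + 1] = -9*d^2 + 4*d + 2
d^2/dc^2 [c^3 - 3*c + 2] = 6*c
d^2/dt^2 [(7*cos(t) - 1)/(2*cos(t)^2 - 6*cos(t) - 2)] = (63*sin(t)^4*cos(t) + 17*sin(t)^4 - 6*sin(t)^2 - 103*cos(t)/4 + 93*cos(3*t)/4 - 7*cos(5*t)/2 + 51)/(2*(sin(t)^2 + 3*cos(t))^3)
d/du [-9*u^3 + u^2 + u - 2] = -27*u^2 + 2*u + 1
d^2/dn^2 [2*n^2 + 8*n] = 4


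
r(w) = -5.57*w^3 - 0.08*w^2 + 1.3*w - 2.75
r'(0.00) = 1.30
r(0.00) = -2.75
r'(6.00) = -601.22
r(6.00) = -1200.95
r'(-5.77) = -554.10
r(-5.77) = 1057.08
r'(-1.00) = -15.25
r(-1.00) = 1.44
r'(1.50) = -36.54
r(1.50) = -19.78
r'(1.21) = -23.36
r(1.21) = -11.16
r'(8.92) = -1329.68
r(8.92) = -3950.73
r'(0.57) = -4.22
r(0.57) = -3.07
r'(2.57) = -109.48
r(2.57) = -94.49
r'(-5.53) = -508.82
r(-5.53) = 929.57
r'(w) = -16.71*w^2 - 0.16*w + 1.3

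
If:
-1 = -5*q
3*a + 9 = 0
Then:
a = -3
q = 1/5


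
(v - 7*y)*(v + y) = v^2 - 6*v*y - 7*y^2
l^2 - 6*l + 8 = (l - 4)*(l - 2)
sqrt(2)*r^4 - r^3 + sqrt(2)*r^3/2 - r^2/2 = r^2*(r - sqrt(2)/2)*(sqrt(2)*r + sqrt(2)/2)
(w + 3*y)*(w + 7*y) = w^2 + 10*w*y + 21*y^2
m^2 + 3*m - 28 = (m - 4)*(m + 7)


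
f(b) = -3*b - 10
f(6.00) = -28.00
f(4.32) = -22.96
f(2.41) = -17.23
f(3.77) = -21.31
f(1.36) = -14.08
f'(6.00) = -3.00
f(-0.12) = -9.64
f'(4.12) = -3.00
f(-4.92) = 4.76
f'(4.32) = -3.00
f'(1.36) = -3.00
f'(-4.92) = -3.00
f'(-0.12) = -3.00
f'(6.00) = -3.00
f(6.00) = -28.00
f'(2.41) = -3.00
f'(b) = -3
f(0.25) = -10.75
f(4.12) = -22.36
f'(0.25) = -3.00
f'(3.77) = -3.00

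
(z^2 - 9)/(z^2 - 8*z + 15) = (z + 3)/(z - 5)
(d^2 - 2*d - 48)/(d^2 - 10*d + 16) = (d + 6)/(d - 2)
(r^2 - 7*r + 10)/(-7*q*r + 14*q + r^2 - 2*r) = (5 - r)/(7*q - r)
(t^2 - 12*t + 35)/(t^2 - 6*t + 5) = (t - 7)/(t - 1)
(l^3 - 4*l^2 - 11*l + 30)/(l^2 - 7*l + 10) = l + 3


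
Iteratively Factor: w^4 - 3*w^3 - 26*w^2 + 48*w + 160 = (w - 5)*(w^3 + 2*w^2 - 16*w - 32) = (w - 5)*(w + 4)*(w^2 - 2*w - 8) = (w - 5)*(w + 2)*(w + 4)*(w - 4)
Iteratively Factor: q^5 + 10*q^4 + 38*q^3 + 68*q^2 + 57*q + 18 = (q + 1)*(q^4 + 9*q^3 + 29*q^2 + 39*q + 18) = (q + 1)*(q + 3)*(q^3 + 6*q^2 + 11*q + 6) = (q + 1)^2*(q + 3)*(q^2 + 5*q + 6) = (q + 1)^2*(q + 2)*(q + 3)*(q + 3)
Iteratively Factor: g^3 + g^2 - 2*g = (g - 1)*(g^2 + 2*g) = (g - 1)*(g + 2)*(g)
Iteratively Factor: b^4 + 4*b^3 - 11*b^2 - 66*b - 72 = (b + 2)*(b^3 + 2*b^2 - 15*b - 36) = (b + 2)*(b + 3)*(b^2 - b - 12) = (b - 4)*(b + 2)*(b + 3)*(b + 3)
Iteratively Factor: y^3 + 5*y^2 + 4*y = (y)*(y^2 + 5*y + 4) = y*(y + 1)*(y + 4)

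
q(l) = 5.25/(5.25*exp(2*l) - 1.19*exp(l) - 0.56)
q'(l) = 5.25*(-10.5*exp(2*l) + 1.19*exp(l))/(5.25*exp(2*l) - 1.19*exp(l) - 0.56)^2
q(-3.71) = -8.96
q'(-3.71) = 0.35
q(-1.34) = -10.26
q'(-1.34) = -8.19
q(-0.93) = -24.74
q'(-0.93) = -135.79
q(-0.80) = -151.10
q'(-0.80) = -6893.95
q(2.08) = 0.02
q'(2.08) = -0.03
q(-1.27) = -10.93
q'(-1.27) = -11.25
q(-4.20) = -9.10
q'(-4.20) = 0.24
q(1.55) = 0.05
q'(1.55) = -0.10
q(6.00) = 0.00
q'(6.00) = 0.00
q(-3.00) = -8.66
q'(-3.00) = 0.47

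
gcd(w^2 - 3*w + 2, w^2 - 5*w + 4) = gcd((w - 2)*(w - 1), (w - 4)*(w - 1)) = w - 1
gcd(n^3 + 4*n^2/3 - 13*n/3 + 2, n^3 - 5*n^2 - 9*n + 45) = n + 3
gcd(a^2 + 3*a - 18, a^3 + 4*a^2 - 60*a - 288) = a + 6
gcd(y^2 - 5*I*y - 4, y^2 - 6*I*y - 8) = y - 4*I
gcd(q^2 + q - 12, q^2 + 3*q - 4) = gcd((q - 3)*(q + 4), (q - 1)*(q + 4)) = q + 4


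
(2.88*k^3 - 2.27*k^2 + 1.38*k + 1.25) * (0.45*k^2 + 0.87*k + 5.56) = 1.296*k^5 + 1.4841*k^4 + 14.6589*k^3 - 10.8581*k^2 + 8.7603*k + 6.95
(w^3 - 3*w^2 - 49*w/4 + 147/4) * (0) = 0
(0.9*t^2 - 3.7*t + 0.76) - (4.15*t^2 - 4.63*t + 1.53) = -3.25*t^2 + 0.93*t - 0.77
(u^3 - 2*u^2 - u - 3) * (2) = 2*u^3 - 4*u^2 - 2*u - 6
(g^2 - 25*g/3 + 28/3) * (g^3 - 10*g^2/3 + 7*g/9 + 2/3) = g^5 - 35*g^4/3 + 341*g^3/9 - 997*g^2/27 + 46*g/27 + 56/9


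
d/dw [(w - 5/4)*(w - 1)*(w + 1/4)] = 3*w^2 - 4*w + 11/16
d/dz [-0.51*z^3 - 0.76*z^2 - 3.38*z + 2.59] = -1.53*z^2 - 1.52*z - 3.38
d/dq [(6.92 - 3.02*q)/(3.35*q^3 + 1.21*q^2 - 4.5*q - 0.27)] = (20.234*q^3 - 65.8918*q^2 - 16.7464*q + 31.9554)/(11.2225*q^6 + 8.107*q^5 - 28.6859*q^4 - 12.699*q^3 + 19.5966*q^2 + 2.43*q + 0.0729)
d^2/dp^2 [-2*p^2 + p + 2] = -4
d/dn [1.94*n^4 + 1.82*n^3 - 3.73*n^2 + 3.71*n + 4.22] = 7.76*n^3 + 5.46*n^2 - 7.46*n + 3.71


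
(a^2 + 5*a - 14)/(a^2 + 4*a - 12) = (a + 7)/(a + 6)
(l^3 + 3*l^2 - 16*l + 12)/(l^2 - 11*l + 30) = (l^3 + 3*l^2 - 16*l + 12)/(l^2 - 11*l + 30)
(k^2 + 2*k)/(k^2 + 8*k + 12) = k/(k + 6)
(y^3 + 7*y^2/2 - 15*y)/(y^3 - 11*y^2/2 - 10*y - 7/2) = y*(-2*y^2 - 7*y + 30)/(-2*y^3 + 11*y^2 + 20*y + 7)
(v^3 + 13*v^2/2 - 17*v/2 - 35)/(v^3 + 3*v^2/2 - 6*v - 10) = (v + 7)/(v + 2)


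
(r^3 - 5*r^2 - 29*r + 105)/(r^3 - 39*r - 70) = (r - 3)/(r + 2)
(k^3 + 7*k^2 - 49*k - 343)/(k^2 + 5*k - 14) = (k^2 - 49)/(k - 2)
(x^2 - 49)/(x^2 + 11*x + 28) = (x - 7)/(x + 4)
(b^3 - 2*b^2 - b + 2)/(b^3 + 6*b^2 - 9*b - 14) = (b - 1)/(b + 7)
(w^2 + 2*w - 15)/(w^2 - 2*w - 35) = (w - 3)/(w - 7)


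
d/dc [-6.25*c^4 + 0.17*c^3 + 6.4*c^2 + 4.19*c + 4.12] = -25.0*c^3 + 0.51*c^2 + 12.8*c + 4.19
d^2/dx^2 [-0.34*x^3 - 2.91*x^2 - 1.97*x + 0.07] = -2.04*x - 5.82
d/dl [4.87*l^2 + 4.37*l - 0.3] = 9.74*l + 4.37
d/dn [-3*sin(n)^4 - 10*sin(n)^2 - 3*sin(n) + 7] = (-29*sin(n) + 3*sin(3*n) - 3)*cos(n)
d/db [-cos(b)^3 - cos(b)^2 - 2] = (3*cos(b) + 2)*sin(b)*cos(b)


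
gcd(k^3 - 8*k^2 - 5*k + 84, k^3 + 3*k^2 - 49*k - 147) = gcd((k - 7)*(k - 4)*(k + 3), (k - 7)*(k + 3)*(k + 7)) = k^2 - 4*k - 21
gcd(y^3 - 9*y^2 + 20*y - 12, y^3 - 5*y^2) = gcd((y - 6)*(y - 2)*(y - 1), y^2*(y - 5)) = 1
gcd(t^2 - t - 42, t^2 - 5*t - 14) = t - 7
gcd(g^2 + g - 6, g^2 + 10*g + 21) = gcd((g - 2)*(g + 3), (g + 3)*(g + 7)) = g + 3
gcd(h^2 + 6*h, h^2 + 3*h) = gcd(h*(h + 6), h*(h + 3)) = h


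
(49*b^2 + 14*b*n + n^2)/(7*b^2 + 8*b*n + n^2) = (7*b + n)/(b + n)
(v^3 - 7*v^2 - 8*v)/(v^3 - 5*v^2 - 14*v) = (-v^2 + 7*v + 8)/(-v^2 + 5*v + 14)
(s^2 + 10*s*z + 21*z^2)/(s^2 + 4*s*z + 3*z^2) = (s + 7*z)/(s + z)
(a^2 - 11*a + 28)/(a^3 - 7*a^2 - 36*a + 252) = (a - 4)/(a^2 - 36)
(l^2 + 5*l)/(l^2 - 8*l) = (l + 5)/(l - 8)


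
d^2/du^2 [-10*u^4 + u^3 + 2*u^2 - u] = -120*u^2 + 6*u + 4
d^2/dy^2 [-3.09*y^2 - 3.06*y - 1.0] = -6.18000000000000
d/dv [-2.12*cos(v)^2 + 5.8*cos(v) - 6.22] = (4.24*cos(v) - 5.8)*sin(v)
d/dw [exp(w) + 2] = exp(w)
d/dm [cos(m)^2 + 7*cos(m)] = -(2*cos(m) + 7)*sin(m)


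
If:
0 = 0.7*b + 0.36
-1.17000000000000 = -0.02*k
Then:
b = -0.51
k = 58.50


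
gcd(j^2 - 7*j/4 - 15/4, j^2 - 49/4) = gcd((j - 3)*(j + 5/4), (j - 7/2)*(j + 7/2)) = 1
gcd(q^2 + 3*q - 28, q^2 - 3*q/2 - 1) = 1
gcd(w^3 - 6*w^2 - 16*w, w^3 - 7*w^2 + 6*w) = w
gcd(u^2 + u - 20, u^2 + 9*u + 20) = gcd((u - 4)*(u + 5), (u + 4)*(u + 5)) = u + 5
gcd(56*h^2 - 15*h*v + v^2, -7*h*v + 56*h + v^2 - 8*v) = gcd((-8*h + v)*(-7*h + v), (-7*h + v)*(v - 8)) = -7*h + v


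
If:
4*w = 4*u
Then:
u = w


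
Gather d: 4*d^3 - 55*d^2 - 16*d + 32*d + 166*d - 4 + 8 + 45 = 4*d^3 - 55*d^2 + 182*d + 49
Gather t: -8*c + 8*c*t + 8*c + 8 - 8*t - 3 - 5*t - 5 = t*(8*c - 13)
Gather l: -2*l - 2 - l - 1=-3*l - 3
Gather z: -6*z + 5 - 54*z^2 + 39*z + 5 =-54*z^2 + 33*z + 10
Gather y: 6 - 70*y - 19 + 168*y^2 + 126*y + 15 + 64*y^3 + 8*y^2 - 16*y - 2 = 64*y^3 + 176*y^2 + 40*y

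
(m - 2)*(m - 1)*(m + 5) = m^3 + 2*m^2 - 13*m + 10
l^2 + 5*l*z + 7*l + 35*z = (l + 7)*(l + 5*z)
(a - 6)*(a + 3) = a^2 - 3*a - 18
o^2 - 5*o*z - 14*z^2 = (o - 7*z)*(o + 2*z)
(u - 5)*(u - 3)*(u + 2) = u^3 - 6*u^2 - u + 30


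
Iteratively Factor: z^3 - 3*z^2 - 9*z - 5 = (z - 5)*(z^2 + 2*z + 1) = (z - 5)*(z + 1)*(z + 1)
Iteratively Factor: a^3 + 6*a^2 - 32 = (a + 4)*(a^2 + 2*a - 8) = (a + 4)^2*(a - 2)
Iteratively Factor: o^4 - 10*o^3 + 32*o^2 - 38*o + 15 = (o - 3)*(o^3 - 7*o^2 + 11*o - 5) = (o - 3)*(o - 1)*(o^2 - 6*o + 5) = (o - 5)*(o - 3)*(o - 1)*(o - 1)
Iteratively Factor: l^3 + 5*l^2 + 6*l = (l + 2)*(l^2 + 3*l) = l*(l + 2)*(l + 3)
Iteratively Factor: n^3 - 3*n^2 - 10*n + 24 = (n - 4)*(n^2 + n - 6) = (n - 4)*(n - 2)*(n + 3)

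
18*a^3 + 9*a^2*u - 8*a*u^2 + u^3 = (-6*a + u)*(-3*a + u)*(a + u)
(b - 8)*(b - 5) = b^2 - 13*b + 40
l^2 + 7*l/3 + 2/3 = (l + 1/3)*(l + 2)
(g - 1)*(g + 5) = g^2 + 4*g - 5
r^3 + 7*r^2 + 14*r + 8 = (r + 1)*(r + 2)*(r + 4)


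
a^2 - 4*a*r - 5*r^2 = (a - 5*r)*(a + r)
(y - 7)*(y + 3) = y^2 - 4*y - 21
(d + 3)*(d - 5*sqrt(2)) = d^2 - 5*sqrt(2)*d + 3*d - 15*sqrt(2)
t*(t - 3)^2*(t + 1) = t^4 - 5*t^3 + 3*t^2 + 9*t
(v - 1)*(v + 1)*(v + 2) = v^3 + 2*v^2 - v - 2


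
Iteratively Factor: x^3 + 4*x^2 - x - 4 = (x - 1)*(x^2 + 5*x + 4) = (x - 1)*(x + 1)*(x + 4)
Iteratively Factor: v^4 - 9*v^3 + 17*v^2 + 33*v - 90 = (v - 3)*(v^3 - 6*v^2 - v + 30) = (v - 3)^2*(v^2 - 3*v - 10) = (v - 3)^2*(v + 2)*(v - 5)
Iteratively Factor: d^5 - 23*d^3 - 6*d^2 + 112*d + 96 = (d - 4)*(d^4 + 4*d^3 - 7*d^2 - 34*d - 24) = (d - 4)*(d + 4)*(d^3 - 7*d - 6) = (d - 4)*(d - 3)*(d + 4)*(d^2 + 3*d + 2) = (d - 4)*(d - 3)*(d + 1)*(d + 4)*(d + 2)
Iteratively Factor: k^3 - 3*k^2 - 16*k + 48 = (k - 3)*(k^2 - 16) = (k - 4)*(k - 3)*(k + 4)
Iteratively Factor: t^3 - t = (t + 1)*(t^2 - t) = (t - 1)*(t + 1)*(t)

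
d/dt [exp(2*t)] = 2*exp(2*t)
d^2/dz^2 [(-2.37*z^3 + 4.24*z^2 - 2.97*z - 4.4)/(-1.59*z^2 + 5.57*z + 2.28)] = (7.105427357601e-15*z^5 + 104.156964*z^3 + 155.105064*z^2 - 95.284008*z + 185.402824)/(4.019679*z^6 - 42.244551*z^5 + 130.696569*z^4 - 51.654509*z^3 - 187.413948*z^2 - 86.865264*z - 11.852352)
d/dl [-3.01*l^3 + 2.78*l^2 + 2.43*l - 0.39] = -9.03*l^2 + 5.56*l + 2.43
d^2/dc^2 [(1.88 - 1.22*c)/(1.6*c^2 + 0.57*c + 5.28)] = (-(1.22*c - 1.88)*(3.2*c + 0.57)*(6.4*c + 1.14) + (11.712*c - 4.6252)*(1.6*c^2 + 0.57*c + 5.28))/(1.6*c^2 + 0.57*c + 5.28)^3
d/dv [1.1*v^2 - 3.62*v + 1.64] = 2.2*v - 3.62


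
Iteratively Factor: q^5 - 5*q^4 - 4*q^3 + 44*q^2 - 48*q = (q - 4)*(q^4 - q^3 - 8*q^2 + 12*q) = (q - 4)*(q + 3)*(q^3 - 4*q^2 + 4*q) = (q - 4)*(q - 2)*(q + 3)*(q^2 - 2*q) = (q - 4)*(q - 2)^2*(q + 3)*(q)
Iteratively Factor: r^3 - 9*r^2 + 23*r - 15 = (r - 3)*(r^2 - 6*r + 5) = (r - 3)*(r - 1)*(r - 5)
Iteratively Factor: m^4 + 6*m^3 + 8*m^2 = (m + 2)*(m^3 + 4*m^2) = (m + 2)*(m + 4)*(m^2) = m*(m + 2)*(m + 4)*(m)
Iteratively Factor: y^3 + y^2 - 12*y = (y + 4)*(y^2 - 3*y) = (y - 3)*(y + 4)*(y)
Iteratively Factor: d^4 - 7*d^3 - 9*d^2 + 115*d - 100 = (d + 4)*(d^3 - 11*d^2 + 35*d - 25) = (d - 5)*(d + 4)*(d^2 - 6*d + 5) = (d - 5)^2*(d + 4)*(d - 1)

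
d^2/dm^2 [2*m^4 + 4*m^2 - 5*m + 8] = 24*m^2 + 8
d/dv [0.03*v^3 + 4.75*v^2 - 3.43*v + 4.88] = 0.09*v^2 + 9.5*v - 3.43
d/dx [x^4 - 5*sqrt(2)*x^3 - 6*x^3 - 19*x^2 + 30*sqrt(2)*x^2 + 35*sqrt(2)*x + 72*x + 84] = 4*x^3 - 15*sqrt(2)*x^2 - 18*x^2 - 38*x + 60*sqrt(2)*x + 35*sqrt(2) + 72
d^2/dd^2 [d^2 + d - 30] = 2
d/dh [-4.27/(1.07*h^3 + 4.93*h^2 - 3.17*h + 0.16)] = (13.7067*h^2 + 42.1022*h - 13.5359)/(1.07*h^3 + 4.93*h^2 - 3.17*h + 0.16)^2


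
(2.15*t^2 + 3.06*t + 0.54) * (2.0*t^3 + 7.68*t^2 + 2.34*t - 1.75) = 4.3*t^5 + 22.632*t^4 + 29.6118*t^3 + 7.5451*t^2 - 4.0914*t - 0.945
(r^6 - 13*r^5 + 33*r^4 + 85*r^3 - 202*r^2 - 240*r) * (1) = r^6 - 13*r^5 + 33*r^4 + 85*r^3 - 202*r^2 - 240*r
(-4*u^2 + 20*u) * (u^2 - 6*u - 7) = -4*u^4 + 44*u^3 - 92*u^2 - 140*u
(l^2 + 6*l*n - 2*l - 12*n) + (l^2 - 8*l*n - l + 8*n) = 2*l^2 - 2*l*n - 3*l - 4*n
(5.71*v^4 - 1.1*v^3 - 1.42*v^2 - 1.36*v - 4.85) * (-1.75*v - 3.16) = -9.9925*v^5 - 16.1186*v^4 + 5.961*v^3 + 6.8672*v^2 + 12.7851*v + 15.326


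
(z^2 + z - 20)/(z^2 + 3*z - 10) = (z - 4)/(z - 2)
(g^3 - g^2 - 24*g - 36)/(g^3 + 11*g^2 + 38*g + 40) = (g^2 - 3*g - 18)/(g^2 + 9*g + 20)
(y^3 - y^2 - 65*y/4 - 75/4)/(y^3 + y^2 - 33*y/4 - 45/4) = (y - 5)/(y - 3)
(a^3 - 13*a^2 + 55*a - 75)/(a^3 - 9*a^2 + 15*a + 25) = (a - 3)/(a + 1)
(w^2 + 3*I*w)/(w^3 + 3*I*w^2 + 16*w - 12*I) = w*(w + 3*I)/(w^3 + 3*I*w^2 + 16*w - 12*I)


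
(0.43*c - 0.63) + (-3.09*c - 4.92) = -2.66*c - 5.55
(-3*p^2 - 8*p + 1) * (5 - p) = 3*p^3 - 7*p^2 - 41*p + 5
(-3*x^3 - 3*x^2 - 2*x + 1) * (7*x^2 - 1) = -21*x^5 - 21*x^4 - 11*x^3 + 10*x^2 + 2*x - 1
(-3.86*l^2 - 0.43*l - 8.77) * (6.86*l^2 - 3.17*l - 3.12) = -26.4796*l^4 + 9.2864*l^3 - 46.7559*l^2 + 29.1425*l + 27.3624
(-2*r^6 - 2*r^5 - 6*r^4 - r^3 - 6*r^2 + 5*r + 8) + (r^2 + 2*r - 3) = -2*r^6 - 2*r^5 - 6*r^4 - r^3 - 5*r^2 + 7*r + 5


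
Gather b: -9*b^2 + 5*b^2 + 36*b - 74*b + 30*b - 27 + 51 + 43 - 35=-4*b^2 - 8*b + 32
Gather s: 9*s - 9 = 9*s - 9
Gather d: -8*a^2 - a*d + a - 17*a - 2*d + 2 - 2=-8*a^2 - 16*a + d*(-a - 2)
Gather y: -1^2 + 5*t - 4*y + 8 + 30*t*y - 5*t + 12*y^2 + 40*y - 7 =12*y^2 + y*(30*t + 36)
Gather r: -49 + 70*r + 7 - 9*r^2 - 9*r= -9*r^2 + 61*r - 42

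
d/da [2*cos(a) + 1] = -2*sin(a)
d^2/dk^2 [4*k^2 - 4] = 8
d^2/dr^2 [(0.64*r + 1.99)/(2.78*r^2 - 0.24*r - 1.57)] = ((-10.6752*r - 10.7572)*(-2.78*r^2 + 0.24*r + 1.57) - (0.64*r + 1.99)*(5.56*r - 0.24)*(11.12*r - 0.48))/(-2.78*r^2 + 0.24*r + 1.57)^3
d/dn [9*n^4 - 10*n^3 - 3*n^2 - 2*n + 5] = 36*n^3 - 30*n^2 - 6*n - 2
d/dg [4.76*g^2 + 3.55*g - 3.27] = 9.52*g + 3.55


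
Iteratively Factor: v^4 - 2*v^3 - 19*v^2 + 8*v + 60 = (v + 3)*(v^3 - 5*v^2 - 4*v + 20) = (v + 2)*(v + 3)*(v^2 - 7*v + 10) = (v - 2)*(v + 2)*(v + 3)*(v - 5)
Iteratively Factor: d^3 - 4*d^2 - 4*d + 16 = (d - 2)*(d^2 - 2*d - 8) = (d - 4)*(d - 2)*(d + 2)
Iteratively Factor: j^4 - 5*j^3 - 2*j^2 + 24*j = (j - 3)*(j^3 - 2*j^2 - 8*j) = (j - 3)*(j + 2)*(j^2 - 4*j) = (j - 4)*(j - 3)*(j + 2)*(j)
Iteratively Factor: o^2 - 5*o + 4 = (o - 4)*(o - 1)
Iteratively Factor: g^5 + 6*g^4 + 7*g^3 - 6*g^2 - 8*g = (g)*(g^4 + 6*g^3 + 7*g^2 - 6*g - 8) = g*(g + 2)*(g^3 + 4*g^2 - g - 4) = g*(g + 2)*(g + 4)*(g^2 - 1) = g*(g - 1)*(g + 2)*(g + 4)*(g + 1)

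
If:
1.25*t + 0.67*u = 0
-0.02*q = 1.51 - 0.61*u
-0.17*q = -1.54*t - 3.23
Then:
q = 6.02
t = -1.43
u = 2.67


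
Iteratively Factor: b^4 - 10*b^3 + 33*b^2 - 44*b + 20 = (b - 2)*(b^3 - 8*b^2 + 17*b - 10) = (b - 2)^2*(b^2 - 6*b + 5) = (b - 2)^2*(b - 1)*(b - 5)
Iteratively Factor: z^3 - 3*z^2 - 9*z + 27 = (z + 3)*(z^2 - 6*z + 9) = (z - 3)*(z + 3)*(z - 3)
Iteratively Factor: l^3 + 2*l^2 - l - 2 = (l - 1)*(l^2 + 3*l + 2) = (l - 1)*(l + 1)*(l + 2)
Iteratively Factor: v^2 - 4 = (v + 2)*(v - 2)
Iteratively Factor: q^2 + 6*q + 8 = (q + 4)*(q + 2)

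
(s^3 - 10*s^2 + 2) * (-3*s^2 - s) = -3*s^5 + 29*s^4 + 10*s^3 - 6*s^2 - 2*s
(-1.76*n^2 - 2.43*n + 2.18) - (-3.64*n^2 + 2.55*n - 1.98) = 1.88*n^2 - 4.98*n + 4.16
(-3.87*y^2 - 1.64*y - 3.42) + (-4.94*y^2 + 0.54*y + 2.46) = -8.81*y^2 - 1.1*y - 0.96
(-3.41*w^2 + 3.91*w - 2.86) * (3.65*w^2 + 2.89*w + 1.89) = -12.4465*w^4 + 4.4166*w^3 - 5.584*w^2 - 0.8755*w - 5.4054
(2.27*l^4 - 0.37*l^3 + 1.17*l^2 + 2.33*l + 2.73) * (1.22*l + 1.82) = 2.7694*l^5 + 3.68*l^4 + 0.754*l^3 + 4.972*l^2 + 7.5712*l + 4.9686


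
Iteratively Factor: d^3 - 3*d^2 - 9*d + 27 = (d + 3)*(d^2 - 6*d + 9) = (d - 3)*(d + 3)*(d - 3)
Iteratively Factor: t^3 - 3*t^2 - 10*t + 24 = (t + 3)*(t^2 - 6*t + 8) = (t - 4)*(t + 3)*(t - 2)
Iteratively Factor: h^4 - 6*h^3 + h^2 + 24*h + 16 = (h - 4)*(h^3 - 2*h^2 - 7*h - 4) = (h - 4)*(h + 1)*(h^2 - 3*h - 4) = (h - 4)^2*(h + 1)*(h + 1)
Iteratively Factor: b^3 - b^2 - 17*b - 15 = (b + 1)*(b^2 - 2*b - 15) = (b + 1)*(b + 3)*(b - 5)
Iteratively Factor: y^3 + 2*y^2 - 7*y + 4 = (y + 4)*(y^2 - 2*y + 1) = (y - 1)*(y + 4)*(y - 1)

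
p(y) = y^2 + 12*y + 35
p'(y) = 2*y + 12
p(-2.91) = 8.55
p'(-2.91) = 6.18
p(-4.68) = 0.74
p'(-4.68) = 2.64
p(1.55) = 56.00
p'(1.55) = 15.10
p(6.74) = 161.31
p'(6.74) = 25.48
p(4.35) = 106.12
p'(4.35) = 20.70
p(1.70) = 58.29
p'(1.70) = 15.40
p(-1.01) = 23.90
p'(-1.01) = 9.98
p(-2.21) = 13.36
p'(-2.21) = 7.58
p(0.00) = 35.00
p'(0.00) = 12.00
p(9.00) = 224.00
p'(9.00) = 30.00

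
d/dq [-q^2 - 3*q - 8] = -2*q - 3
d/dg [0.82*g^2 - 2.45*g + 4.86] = 1.64*g - 2.45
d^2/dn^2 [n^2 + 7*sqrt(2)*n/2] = 2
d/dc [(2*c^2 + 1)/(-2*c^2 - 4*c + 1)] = 4*(-2*c^2 + 2*c + 1)/(4*c^4 + 16*c^3 + 12*c^2 - 8*c + 1)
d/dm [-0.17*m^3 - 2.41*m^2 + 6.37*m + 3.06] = -0.51*m^2 - 4.82*m + 6.37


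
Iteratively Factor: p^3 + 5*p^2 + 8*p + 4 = (p + 1)*(p^2 + 4*p + 4) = (p + 1)*(p + 2)*(p + 2)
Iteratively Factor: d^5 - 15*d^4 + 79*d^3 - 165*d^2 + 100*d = (d)*(d^4 - 15*d^3 + 79*d^2 - 165*d + 100) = d*(d - 4)*(d^3 - 11*d^2 + 35*d - 25) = d*(d - 4)*(d - 1)*(d^2 - 10*d + 25) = d*(d - 5)*(d - 4)*(d - 1)*(d - 5)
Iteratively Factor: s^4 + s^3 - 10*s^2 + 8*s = (s)*(s^3 + s^2 - 10*s + 8) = s*(s - 1)*(s^2 + 2*s - 8) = s*(s - 1)*(s + 4)*(s - 2)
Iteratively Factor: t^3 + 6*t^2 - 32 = (t - 2)*(t^2 + 8*t + 16) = (t - 2)*(t + 4)*(t + 4)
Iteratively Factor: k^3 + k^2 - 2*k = (k + 2)*(k^2 - k) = (k - 1)*(k + 2)*(k)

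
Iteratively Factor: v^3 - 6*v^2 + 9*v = (v)*(v^2 - 6*v + 9) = v*(v - 3)*(v - 3)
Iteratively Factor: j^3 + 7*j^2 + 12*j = (j)*(j^2 + 7*j + 12) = j*(j + 4)*(j + 3)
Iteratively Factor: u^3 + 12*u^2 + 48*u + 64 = (u + 4)*(u^2 + 8*u + 16) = (u + 4)^2*(u + 4)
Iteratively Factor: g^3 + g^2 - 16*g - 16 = (g + 1)*(g^2 - 16) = (g - 4)*(g + 1)*(g + 4)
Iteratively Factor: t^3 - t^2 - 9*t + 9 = (t + 3)*(t^2 - 4*t + 3) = (t - 1)*(t + 3)*(t - 3)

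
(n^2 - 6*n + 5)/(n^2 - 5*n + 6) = (n^2 - 6*n + 5)/(n^2 - 5*n + 6)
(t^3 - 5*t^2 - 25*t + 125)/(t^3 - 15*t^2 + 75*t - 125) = (t + 5)/(t - 5)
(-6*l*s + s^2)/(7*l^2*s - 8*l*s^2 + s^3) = (-6*l + s)/(7*l^2 - 8*l*s + s^2)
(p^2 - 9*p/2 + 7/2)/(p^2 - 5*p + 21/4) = 2*(p - 1)/(2*p - 3)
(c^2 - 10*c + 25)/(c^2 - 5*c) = (c - 5)/c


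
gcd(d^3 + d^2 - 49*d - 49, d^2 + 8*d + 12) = 1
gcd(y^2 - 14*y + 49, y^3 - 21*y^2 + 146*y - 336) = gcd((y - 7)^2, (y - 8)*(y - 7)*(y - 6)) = y - 7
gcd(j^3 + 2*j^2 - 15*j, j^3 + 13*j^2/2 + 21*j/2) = j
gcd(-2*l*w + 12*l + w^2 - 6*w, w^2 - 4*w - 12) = w - 6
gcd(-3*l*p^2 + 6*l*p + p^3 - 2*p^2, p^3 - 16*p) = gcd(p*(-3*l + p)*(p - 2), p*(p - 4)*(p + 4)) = p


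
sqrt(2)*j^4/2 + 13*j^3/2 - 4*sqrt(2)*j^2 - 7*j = j*(j - sqrt(2))*(j + 7*sqrt(2))*(sqrt(2)*j/2 + 1/2)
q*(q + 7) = q^2 + 7*q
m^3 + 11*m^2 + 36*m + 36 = (m + 2)*(m + 3)*(m + 6)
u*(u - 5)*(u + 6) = u^3 + u^2 - 30*u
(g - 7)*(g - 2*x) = g^2 - 2*g*x - 7*g + 14*x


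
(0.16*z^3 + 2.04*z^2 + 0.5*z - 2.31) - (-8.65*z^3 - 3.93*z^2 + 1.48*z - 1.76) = 8.81*z^3 + 5.97*z^2 - 0.98*z - 0.55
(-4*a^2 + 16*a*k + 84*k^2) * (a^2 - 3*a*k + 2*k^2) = -4*a^4 + 28*a^3*k + 28*a^2*k^2 - 220*a*k^3 + 168*k^4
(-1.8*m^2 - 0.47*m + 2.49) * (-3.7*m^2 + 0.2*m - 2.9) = 6.66*m^4 + 1.379*m^3 - 4.087*m^2 + 1.861*m - 7.221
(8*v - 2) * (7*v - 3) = 56*v^2 - 38*v + 6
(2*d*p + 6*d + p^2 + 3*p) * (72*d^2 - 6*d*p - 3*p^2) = 144*d^3*p + 432*d^3 + 60*d^2*p^2 + 180*d^2*p - 12*d*p^3 - 36*d*p^2 - 3*p^4 - 9*p^3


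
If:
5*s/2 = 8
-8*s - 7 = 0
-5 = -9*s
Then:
No Solution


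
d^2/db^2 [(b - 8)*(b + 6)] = 2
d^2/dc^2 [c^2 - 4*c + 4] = 2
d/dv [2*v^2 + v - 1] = 4*v + 1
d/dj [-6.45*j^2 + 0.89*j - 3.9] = 0.89 - 12.9*j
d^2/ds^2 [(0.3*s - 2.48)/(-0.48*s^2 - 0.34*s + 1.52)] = (-(0.3*s - 2.48)*(0.96*s + 0.34)*(1.92*s + 0.68) + (0.864*s - 2.1768)*(0.48*s^2 + 0.34*s - 1.52))/(0.48*s^2 + 0.34*s - 1.52)^3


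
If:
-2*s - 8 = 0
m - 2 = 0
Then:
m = 2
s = -4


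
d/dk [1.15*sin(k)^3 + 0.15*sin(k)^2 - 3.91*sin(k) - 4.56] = (3.45*sin(k)^2 + 0.3*sin(k) - 3.91)*cos(k)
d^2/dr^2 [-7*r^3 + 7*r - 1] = -42*r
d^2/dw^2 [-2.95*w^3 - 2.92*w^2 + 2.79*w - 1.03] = -17.7*w - 5.84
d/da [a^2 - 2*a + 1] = 2*a - 2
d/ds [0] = 0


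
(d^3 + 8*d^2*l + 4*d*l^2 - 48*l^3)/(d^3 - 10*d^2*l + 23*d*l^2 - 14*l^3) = (d^2 + 10*d*l + 24*l^2)/(d^2 - 8*d*l + 7*l^2)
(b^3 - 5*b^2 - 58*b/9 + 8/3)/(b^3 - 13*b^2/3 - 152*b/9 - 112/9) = (3*b^2 - 19*b + 6)/(3*b^2 - 17*b - 28)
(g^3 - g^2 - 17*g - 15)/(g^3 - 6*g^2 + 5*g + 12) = (g^2 - 2*g - 15)/(g^2 - 7*g + 12)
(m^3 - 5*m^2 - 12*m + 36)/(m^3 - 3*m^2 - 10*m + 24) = (m - 6)/(m - 4)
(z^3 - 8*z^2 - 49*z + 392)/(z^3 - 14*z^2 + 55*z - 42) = (z^2 - z - 56)/(z^2 - 7*z + 6)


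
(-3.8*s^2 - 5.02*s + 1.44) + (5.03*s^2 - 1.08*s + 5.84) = 1.23*s^2 - 6.1*s + 7.28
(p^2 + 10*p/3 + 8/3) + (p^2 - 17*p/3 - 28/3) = 2*p^2 - 7*p/3 - 20/3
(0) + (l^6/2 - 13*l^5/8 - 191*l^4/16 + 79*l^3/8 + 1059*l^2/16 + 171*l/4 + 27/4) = l^6/2 - 13*l^5/8 - 191*l^4/16 + 79*l^3/8 + 1059*l^2/16 + 171*l/4 + 27/4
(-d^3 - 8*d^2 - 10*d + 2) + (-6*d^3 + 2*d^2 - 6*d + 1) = -7*d^3 - 6*d^2 - 16*d + 3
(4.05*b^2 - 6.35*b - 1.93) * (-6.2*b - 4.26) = -25.11*b^3 + 22.117*b^2 + 39.017*b + 8.2218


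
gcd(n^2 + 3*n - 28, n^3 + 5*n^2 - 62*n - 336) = n + 7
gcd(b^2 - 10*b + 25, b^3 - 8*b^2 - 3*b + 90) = b - 5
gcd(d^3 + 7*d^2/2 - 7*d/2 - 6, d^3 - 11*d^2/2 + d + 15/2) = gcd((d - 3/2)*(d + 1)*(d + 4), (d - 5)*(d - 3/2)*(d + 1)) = d^2 - d/2 - 3/2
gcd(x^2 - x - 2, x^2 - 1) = x + 1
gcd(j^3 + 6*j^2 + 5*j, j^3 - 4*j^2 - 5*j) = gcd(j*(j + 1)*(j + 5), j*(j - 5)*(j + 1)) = j^2 + j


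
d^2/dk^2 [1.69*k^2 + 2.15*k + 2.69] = 3.38000000000000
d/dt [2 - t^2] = -2*t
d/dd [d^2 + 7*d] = 2*d + 7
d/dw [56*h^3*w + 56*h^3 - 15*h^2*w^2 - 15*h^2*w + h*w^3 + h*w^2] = h*(56*h^2 - 30*h*w - 15*h + 3*w^2 + 2*w)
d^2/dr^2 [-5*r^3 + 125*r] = -30*r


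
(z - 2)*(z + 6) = z^2 + 4*z - 12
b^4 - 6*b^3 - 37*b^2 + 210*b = b*(b - 7)*(b - 5)*(b + 6)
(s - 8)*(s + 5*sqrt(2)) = s^2 - 8*s + 5*sqrt(2)*s - 40*sqrt(2)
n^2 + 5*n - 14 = (n - 2)*(n + 7)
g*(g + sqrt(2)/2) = g^2 + sqrt(2)*g/2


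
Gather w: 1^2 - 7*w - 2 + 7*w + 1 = 0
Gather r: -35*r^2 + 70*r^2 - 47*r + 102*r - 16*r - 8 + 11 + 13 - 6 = 35*r^2 + 39*r + 10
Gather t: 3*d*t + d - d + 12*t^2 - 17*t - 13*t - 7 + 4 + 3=12*t^2 + t*(3*d - 30)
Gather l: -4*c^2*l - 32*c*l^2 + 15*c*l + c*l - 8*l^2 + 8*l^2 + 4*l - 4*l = -32*c*l^2 + l*(-4*c^2 + 16*c)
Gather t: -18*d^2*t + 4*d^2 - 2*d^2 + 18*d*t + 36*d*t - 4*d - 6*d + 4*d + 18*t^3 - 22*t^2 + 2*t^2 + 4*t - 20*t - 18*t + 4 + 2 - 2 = 2*d^2 - 6*d + 18*t^3 - 20*t^2 + t*(-18*d^2 + 54*d - 34) + 4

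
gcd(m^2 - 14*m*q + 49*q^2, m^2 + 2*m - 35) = 1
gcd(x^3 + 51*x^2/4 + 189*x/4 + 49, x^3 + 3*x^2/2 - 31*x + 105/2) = x + 7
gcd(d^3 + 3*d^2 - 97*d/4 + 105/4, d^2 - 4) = 1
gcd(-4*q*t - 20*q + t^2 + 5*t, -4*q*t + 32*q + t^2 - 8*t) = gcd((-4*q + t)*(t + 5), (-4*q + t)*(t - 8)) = 4*q - t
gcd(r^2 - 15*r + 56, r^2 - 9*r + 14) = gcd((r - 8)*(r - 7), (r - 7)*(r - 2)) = r - 7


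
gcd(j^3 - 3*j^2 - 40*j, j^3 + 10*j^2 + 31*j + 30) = j + 5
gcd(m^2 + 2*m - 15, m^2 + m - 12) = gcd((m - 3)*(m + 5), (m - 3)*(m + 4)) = m - 3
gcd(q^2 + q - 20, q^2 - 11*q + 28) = q - 4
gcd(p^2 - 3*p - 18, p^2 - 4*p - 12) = p - 6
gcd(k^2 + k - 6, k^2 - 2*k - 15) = k + 3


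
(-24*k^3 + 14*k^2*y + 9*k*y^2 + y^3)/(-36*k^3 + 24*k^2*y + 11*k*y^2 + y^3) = (4*k + y)/(6*k + y)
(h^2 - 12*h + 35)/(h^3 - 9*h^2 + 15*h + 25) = (h - 7)/(h^2 - 4*h - 5)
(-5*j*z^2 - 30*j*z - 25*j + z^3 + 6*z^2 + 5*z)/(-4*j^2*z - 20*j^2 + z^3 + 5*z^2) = (-5*j*z - 5*j + z^2 + z)/(-4*j^2 + z^2)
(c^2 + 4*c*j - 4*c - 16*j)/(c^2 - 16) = (c + 4*j)/(c + 4)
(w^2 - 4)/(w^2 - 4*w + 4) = (w + 2)/(w - 2)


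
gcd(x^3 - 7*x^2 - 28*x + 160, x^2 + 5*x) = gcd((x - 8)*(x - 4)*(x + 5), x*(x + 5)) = x + 5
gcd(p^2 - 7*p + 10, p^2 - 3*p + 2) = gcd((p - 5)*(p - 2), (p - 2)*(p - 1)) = p - 2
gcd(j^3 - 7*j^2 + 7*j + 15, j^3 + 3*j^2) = 1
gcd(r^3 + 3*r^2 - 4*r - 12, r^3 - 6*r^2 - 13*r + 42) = r^2 + r - 6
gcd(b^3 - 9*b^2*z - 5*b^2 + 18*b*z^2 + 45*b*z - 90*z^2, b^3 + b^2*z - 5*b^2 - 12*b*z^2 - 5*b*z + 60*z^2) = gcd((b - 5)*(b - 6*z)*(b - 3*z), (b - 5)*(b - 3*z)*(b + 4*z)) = -b^2 + 3*b*z + 5*b - 15*z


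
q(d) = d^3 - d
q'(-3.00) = 26.00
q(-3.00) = -24.00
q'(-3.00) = 26.00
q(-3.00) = -24.00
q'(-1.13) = 2.83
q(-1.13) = -0.31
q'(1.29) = 3.99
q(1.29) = 0.86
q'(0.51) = -0.22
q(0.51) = -0.38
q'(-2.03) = 11.36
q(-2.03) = -6.34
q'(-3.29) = 31.47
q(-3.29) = -32.32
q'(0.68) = 0.39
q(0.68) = -0.37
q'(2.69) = 20.71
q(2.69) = 16.78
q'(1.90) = 9.83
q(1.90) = 4.96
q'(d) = 3*d^2 - 1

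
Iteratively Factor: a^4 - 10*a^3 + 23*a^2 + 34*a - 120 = (a - 4)*(a^3 - 6*a^2 - a + 30) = (a - 4)*(a - 3)*(a^2 - 3*a - 10) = (a - 5)*(a - 4)*(a - 3)*(a + 2)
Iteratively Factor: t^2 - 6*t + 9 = (t - 3)*(t - 3)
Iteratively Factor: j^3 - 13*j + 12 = (j + 4)*(j^2 - 4*j + 3) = (j - 3)*(j + 4)*(j - 1)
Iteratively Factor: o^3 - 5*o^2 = (o)*(o^2 - 5*o) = o*(o - 5)*(o)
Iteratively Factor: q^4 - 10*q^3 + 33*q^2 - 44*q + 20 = (q - 2)*(q^3 - 8*q^2 + 17*q - 10) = (q - 5)*(q - 2)*(q^2 - 3*q + 2) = (q - 5)*(q - 2)^2*(q - 1)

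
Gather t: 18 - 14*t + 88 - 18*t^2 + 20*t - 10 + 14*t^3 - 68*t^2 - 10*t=14*t^3 - 86*t^2 - 4*t + 96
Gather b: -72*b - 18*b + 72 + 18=90 - 90*b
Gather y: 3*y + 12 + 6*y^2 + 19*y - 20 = 6*y^2 + 22*y - 8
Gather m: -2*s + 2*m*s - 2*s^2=2*m*s - 2*s^2 - 2*s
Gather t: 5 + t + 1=t + 6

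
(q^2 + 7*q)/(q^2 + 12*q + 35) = q/(q + 5)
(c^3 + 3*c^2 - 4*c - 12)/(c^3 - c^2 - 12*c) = (c^2 - 4)/(c*(c - 4))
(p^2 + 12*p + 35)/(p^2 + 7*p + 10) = (p + 7)/(p + 2)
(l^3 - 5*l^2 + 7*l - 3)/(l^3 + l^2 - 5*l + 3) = (l - 3)/(l + 3)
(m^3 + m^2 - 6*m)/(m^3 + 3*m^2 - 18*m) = (m^2 + m - 6)/(m^2 + 3*m - 18)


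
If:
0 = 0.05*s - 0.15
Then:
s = 3.00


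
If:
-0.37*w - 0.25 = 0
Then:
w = -0.68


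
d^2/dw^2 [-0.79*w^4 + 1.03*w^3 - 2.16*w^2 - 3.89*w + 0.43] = -9.48*w^2 + 6.18*w - 4.32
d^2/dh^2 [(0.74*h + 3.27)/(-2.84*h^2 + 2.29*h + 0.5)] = ((0.74*h + 3.27)*(5.68*h - 2.29)*(11.36*h - 4.58) + (12.6096*h + 15.1844)*(-2.84*h^2 + 2.29*h + 0.5))/(-2.84*h^2 + 2.29*h + 0.5)^3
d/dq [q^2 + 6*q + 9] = 2*q + 6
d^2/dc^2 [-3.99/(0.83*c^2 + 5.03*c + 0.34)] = (5.497422*c^2 + 33.315702*c - 3.99*(1.66*c + 5.03)*(3.32*c + 10.06) + 2.251956)/(0.83*c^2 + 5.03*c + 0.34)^3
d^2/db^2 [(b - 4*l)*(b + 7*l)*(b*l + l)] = 2*l*(3*b + 3*l + 1)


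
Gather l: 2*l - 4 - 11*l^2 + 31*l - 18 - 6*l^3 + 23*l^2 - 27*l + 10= -6*l^3 + 12*l^2 + 6*l - 12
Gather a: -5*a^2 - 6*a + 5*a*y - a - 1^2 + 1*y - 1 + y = -5*a^2 + a*(5*y - 7) + 2*y - 2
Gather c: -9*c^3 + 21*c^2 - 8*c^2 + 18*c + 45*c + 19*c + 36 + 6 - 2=-9*c^3 + 13*c^2 + 82*c + 40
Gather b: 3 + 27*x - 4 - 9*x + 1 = 18*x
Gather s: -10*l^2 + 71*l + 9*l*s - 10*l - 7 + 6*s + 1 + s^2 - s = -10*l^2 + 61*l + s^2 + s*(9*l + 5) - 6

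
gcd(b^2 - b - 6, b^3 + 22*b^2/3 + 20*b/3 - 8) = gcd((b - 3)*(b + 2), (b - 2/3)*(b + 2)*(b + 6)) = b + 2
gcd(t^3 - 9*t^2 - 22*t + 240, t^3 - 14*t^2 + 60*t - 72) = t - 6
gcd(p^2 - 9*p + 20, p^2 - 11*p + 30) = p - 5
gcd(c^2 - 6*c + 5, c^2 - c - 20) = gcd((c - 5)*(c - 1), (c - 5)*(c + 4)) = c - 5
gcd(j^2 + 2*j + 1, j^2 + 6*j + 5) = j + 1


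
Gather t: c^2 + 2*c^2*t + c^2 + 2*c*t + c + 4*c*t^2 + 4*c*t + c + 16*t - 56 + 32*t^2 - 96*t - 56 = 2*c^2 + 2*c + t^2*(4*c + 32) + t*(2*c^2 + 6*c - 80) - 112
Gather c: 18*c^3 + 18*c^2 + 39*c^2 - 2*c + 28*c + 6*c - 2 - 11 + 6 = 18*c^3 + 57*c^2 + 32*c - 7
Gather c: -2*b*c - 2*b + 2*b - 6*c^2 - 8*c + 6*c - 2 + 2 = -6*c^2 + c*(-2*b - 2)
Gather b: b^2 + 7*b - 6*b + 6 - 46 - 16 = b^2 + b - 56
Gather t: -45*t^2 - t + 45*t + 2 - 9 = -45*t^2 + 44*t - 7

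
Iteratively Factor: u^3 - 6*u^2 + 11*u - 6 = (u - 3)*(u^2 - 3*u + 2) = (u - 3)*(u - 2)*(u - 1)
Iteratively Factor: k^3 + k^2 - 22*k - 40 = (k + 4)*(k^2 - 3*k - 10) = (k - 5)*(k + 4)*(k + 2)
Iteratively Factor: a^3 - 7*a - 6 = (a + 1)*(a^2 - a - 6) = (a + 1)*(a + 2)*(a - 3)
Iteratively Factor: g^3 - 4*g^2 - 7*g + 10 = (g + 2)*(g^2 - 6*g + 5) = (g - 1)*(g + 2)*(g - 5)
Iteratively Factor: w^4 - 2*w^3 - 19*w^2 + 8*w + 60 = (w - 2)*(w^3 - 19*w - 30) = (w - 2)*(w + 2)*(w^2 - 2*w - 15) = (w - 2)*(w + 2)*(w + 3)*(w - 5)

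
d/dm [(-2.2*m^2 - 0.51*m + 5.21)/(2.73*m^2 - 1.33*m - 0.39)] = (4.3183*m^2 - 26.7306*m + 7.1282)/(7.4529*m^4 - 7.2618*m^3 - 0.3605*m^2 + 1.0374*m + 0.1521)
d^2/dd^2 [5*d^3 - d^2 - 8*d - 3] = 30*d - 2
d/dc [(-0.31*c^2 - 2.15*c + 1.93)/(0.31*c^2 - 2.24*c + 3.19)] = (1.3609*c^2 - 3.1744*c - 2.5353)/(0.0961*c^4 - 1.3888*c^3 + 6.9954*c^2 - 14.2912*c + 10.1761)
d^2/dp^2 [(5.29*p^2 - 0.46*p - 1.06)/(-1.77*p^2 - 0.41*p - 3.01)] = (10.560174*p^3 + 189.026442*p^2 - 10.089*p - 107.929582)/(5.545233*p^6 + 3.853467*p^5 + 29.182698*p^4 + 13.175063*p^3 + 49.627074*p^2 + 11.143923*p + 27.270901)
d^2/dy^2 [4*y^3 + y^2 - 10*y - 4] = 24*y + 2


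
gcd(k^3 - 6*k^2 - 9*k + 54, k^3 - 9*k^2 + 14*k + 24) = k - 6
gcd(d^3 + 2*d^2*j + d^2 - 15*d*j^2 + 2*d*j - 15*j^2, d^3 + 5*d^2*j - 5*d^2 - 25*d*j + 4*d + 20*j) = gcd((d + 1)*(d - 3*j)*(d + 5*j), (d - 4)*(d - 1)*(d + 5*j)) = d + 5*j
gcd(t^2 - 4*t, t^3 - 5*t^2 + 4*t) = t^2 - 4*t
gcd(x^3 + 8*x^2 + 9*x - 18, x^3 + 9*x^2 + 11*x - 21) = x^2 + 2*x - 3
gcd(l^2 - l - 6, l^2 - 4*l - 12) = l + 2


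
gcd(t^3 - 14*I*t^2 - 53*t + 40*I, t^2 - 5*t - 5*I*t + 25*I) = t - 5*I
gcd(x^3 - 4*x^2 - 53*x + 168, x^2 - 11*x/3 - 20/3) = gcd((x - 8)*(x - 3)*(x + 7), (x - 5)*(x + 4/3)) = 1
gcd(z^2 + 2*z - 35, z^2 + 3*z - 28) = z + 7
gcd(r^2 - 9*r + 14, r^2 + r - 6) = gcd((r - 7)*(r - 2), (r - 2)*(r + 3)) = r - 2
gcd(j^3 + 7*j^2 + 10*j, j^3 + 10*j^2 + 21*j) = j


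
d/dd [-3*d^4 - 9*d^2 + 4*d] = -12*d^3 - 18*d + 4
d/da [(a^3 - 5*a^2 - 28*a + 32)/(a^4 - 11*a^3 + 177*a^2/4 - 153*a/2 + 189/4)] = 4*(-4*a^5 + 28*a^4 + 377*a^3 - 2457*a^2 + 3906*a - 1500)/(16*a^7 - 304*a^6 + 2440*a^5 - 10704*a^4 + 27657*a^3 - 41985*a^2 + 34587*a - 11907)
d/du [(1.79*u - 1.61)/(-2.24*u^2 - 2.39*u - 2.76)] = (4.0096*u^2 - 7.2128*u - 8.7883)/(5.0176*u^4 + 10.7072*u^3 + 18.0769*u^2 + 13.1928*u + 7.6176)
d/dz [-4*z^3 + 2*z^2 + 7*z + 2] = -12*z^2 + 4*z + 7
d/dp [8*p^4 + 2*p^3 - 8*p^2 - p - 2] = 32*p^3 + 6*p^2 - 16*p - 1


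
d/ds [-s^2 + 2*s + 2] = 2 - 2*s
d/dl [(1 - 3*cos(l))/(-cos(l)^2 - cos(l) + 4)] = (-3*sin(l)^2 - 2*cos(l) + 14)*sin(l)/(cos(l)^2 + cos(l) - 4)^2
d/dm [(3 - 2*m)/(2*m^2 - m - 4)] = (-4*m^2 + 2*m + (2*m - 3)*(4*m - 1) + 8)/(-2*m^2 + m + 4)^2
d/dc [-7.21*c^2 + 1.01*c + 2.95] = 1.01 - 14.42*c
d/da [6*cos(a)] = -6*sin(a)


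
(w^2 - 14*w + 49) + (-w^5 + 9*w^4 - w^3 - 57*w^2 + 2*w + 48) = -w^5 + 9*w^4 - w^3 - 56*w^2 - 12*w + 97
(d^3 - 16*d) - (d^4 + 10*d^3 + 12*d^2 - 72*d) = -d^4 - 9*d^3 - 12*d^2 + 56*d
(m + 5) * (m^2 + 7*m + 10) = m^3 + 12*m^2 + 45*m + 50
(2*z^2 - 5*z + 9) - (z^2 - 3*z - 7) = z^2 - 2*z + 16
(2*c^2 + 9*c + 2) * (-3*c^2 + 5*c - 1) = -6*c^4 - 17*c^3 + 37*c^2 + c - 2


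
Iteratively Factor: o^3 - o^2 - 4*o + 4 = (o - 2)*(o^2 + o - 2) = (o - 2)*(o + 2)*(o - 1)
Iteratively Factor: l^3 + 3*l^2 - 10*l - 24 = (l + 2)*(l^2 + l - 12) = (l + 2)*(l + 4)*(l - 3)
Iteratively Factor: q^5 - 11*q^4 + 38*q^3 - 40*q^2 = (q)*(q^4 - 11*q^3 + 38*q^2 - 40*q) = q*(q - 4)*(q^3 - 7*q^2 + 10*q) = q*(q - 5)*(q - 4)*(q^2 - 2*q) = q^2*(q - 5)*(q - 4)*(q - 2)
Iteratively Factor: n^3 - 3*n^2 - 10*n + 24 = (n + 3)*(n^2 - 6*n + 8) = (n - 4)*(n + 3)*(n - 2)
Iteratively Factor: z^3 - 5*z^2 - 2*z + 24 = (z - 4)*(z^2 - z - 6) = (z - 4)*(z + 2)*(z - 3)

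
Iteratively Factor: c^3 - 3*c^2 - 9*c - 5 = (c + 1)*(c^2 - 4*c - 5) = (c - 5)*(c + 1)*(c + 1)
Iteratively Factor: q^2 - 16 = (q + 4)*(q - 4)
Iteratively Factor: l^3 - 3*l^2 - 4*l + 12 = (l + 2)*(l^2 - 5*l + 6) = (l - 3)*(l + 2)*(l - 2)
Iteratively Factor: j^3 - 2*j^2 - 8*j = (j + 2)*(j^2 - 4*j) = (j - 4)*(j + 2)*(j)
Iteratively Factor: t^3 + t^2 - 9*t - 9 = (t - 3)*(t^2 + 4*t + 3) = (t - 3)*(t + 3)*(t + 1)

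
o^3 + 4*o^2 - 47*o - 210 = (o - 7)*(o + 5)*(o + 6)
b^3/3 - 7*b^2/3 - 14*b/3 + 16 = (b/3 + 1)*(b - 8)*(b - 2)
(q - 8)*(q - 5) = q^2 - 13*q + 40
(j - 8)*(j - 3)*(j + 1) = j^3 - 10*j^2 + 13*j + 24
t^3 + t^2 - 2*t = t*(t - 1)*(t + 2)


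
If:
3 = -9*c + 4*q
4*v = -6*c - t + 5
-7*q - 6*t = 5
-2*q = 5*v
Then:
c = -949/27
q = -235/3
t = 815/9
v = 94/3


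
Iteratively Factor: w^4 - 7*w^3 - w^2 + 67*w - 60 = (w + 3)*(w^3 - 10*w^2 + 29*w - 20) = (w - 4)*(w + 3)*(w^2 - 6*w + 5) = (w - 4)*(w - 1)*(w + 3)*(w - 5)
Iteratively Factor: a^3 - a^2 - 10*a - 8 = (a + 2)*(a^2 - 3*a - 4) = (a + 1)*(a + 2)*(a - 4)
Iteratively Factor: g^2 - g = (g - 1)*(g)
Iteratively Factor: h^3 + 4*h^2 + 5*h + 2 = (h + 1)*(h^2 + 3*h + 2) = (h + 1)*(h + 2)*(h + 1)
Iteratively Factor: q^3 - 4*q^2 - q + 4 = (q - 4)*(q^2 - 1) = (q - 4)*(q - 1)*(q + 1)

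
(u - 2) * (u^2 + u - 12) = u^3 - u^2 - 14*u + 24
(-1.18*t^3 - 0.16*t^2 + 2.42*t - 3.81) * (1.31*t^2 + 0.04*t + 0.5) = -1.5458*t^5 - 0.2568*t^4 + 2.5738*t^3 - 4.9743*t^2 + 1.0576*t - 1.905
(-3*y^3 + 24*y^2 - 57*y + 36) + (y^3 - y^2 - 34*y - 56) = -2*y^3 + 23*y^2 - 91*y - 20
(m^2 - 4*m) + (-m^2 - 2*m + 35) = 35 - 6*m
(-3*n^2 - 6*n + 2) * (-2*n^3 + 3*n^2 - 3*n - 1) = 6*n^5 + 3*n^4 - 13*n^3 + 27*n^2 - 2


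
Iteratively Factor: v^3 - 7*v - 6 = (v - 3)*(v^2 + 3*v + 2) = (v - 3)*(v + 1)*(v + 2)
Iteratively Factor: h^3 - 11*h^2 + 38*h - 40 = (h - 2)*(h^2 - 9*h + 20) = (h - 4)*(h - 2)*(h - 5)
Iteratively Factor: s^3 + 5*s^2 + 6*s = (s)*(s^2 + 5*s + 6) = s*(s + 3)*(s + 2)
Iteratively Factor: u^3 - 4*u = (u)*(u^2 - 4) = u*(u + 2)*(u - 2)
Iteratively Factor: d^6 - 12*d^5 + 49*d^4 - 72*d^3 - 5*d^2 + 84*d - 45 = (d - 1)*(d^5 - 11*d^4 + 38*d^3 - 34*d^2 - 39*d + 45) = (d - 3)*(d - 1)*(d^4 - 8*d^3 + 14*d^2 + 8*d - 15) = (d - 3)^2*(d - 1)*(d^3 - 5*d^2 - d + 5) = (d - 5)*(d - 3)^2*(d - 1)*(d^2 - 1) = (d - 5)*(d - 3)^2*(d - 1)*(d + 1)*(d - 1)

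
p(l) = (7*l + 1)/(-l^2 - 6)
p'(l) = 2*l*(7*l + 1)/(-l^2 - 6)^2 + 7/(-l^2 - 6) = (7*l^2 + 2*l - 42)/(l^4 + 12*l^2 + 36)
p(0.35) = -0.56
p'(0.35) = -1.08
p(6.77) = -0.93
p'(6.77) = 0.11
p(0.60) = -0.82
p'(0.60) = -0.95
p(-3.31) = 1.31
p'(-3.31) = 0.10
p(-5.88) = 0.99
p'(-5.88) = 0.11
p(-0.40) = 0.29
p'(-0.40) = -1.10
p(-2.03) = 1.31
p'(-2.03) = -0.17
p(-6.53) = 0.92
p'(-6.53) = 0.10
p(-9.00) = 0.71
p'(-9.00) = 0.07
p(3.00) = -1.47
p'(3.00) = 0.12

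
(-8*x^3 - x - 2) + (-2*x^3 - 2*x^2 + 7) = -10*x^3 - 2*x^2 - x + 5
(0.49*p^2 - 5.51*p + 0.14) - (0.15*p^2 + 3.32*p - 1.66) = 0.34*p^2 - 8.83*p + 1.8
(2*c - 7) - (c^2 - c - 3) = -c^2 + 3*c - 4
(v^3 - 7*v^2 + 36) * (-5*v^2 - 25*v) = -5*v^5 + 10*v^4 + 175*v^3 - 180*v^2 - 900*v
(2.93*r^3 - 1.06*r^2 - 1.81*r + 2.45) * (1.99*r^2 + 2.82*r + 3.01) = 5.8307*r^5 + 6.1532*r^4 + 2.2282*r^3 - 3.4193*r^2 + 1.4609*r + 7.3745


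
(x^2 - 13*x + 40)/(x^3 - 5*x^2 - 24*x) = (x - 5)/(x*(x + 3))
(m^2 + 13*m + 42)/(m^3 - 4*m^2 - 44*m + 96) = (m + 7)/(m^2 - 10*m + 16)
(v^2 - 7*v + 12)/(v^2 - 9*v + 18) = (v - 4)/(v - 6)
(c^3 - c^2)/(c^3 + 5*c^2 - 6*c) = c/(c + 6)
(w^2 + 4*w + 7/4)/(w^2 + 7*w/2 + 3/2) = (w + 7/2)/(w + 3)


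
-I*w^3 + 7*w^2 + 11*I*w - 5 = (w + I)*(w + 5*I)*(-I*w + 1)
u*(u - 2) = u^2 - 2*u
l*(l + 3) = l^2 + 3*l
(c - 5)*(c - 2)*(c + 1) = c^3 - 6*c^2 + 3*c + 10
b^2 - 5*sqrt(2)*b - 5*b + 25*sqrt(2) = (b - 5)*(b - 5*sqrt(2))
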